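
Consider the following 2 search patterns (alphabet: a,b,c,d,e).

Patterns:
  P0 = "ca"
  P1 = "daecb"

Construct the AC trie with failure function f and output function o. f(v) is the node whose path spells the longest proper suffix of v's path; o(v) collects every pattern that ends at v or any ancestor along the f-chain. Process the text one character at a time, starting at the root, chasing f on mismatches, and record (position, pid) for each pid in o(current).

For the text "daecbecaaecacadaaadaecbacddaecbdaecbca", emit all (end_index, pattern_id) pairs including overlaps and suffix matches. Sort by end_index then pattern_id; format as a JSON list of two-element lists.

Build:
Trie nodes:
  n0 'ε': c→1 d→3
  n1 'c': a→2
  n2 'ca': ·  [P0 ends]
  n3 'd': a→4
  n4 'da': e→5
  n5 'dae': c→6
  n6 'daec': b→7
  n7 'daecb': ·  [P1 ends]

BFS fail/out derivation:
  n1('c'): parent n0 fail=0; on 'c' 0 → fail=0;  out ∅∪∅=∅
  n3('d'): parent n0 fail=0; on 'd' 0 → fail=0;  out ∅∪∅=∅
  n2('ca'): parent n1 fail=0; on 'a' 0 → fail=0;  out {0}∪∅={0}
  n4('da'): parent n3 fail=0; on 'a' 0 → fail=0;  out ∅∪∅=∅
  n5('dae'): parent n4 fail=0; on 'e' 0 → fail=0;  out ∅∪∅=∅
  n6('daec'): parent n5 fail=0; on 'c' 0 → fail=1;  out ∅∪∅=∅
  n7('daecb'): parent n6 fail=1; on 'b' 1→0 → fail=0;  out {1}∪∅={1}

Text stream:
[0] read 'd'  n0⇒n3
[1] read 'a'  n3⇒n4
[2] read 'e'  n4⇒n5
[3] read 'c'  n5⇒n6
[4] read 'b'  n6⇒n7  ** P1@[0:4]
[5] read 'e'  n7⇒n0 ·f
[6] read 'c'  n0⇒n1
[7] read 'a'  n1⇒n2  ** P0@[6:7]
[8] read 'a'  n2⇒n0 ·f
[9] read 'e'  n0⇒n0
[10] read 'c'  n0⇒n1
[11] read 'a'  n1⇒n2  ** P0@[10:11]
[12] read 'c'  n2⇒n1 ·f
[13] read 'a'  n1⇒n2  ** P0@[12:13]
[14] read 'd'  n2⇒n3 ·f
[15] read 'a'  n3⇒n4
[16] read 'a'  n4⇒n0 ·f
[17] read 'a'  n0⇒n0
[18] read 'd'  n0⇒n3
[19] read 'a'  n3⇒n4
[20] read 'e'  n4⇒n5
[21] read 'c'  n5⇒n6
[22] read 'b'  n6⇒n7  ** P1@[18:22]
[23] read 'a'  n7⇒n0 ·f
[24] read 'c'  n0⇒n1
[25] read 'd'  n1⇒n3 ·f
[26] read 'd'  n3⇒n3 ·f
[27] read 'a'  n3⇒n4
[28] read 'e'  n4⇒n5
[29] read 'c'  n5⇒n6
[30] read 'b'  n6⇒n7  ** P1@[26:30]
[31] read 'd'  n7⇒n3 ·f
[32] read 'a'  n3⇒n4
[33] read 'e'  n4⇒n5
[34] read 'c'  n5⇒n6
[35] read 'b'  n6⇒n7  ** P1@[31:35]
[36] read 'c'  n7⇒n1 ·f
[37] read 'a'  n1⇒n2  ** P0@[36:37]

Matches: [[4,1],[7,0],[11,0],[13,0],[22,1],[30,1],[35,1],[37,0]]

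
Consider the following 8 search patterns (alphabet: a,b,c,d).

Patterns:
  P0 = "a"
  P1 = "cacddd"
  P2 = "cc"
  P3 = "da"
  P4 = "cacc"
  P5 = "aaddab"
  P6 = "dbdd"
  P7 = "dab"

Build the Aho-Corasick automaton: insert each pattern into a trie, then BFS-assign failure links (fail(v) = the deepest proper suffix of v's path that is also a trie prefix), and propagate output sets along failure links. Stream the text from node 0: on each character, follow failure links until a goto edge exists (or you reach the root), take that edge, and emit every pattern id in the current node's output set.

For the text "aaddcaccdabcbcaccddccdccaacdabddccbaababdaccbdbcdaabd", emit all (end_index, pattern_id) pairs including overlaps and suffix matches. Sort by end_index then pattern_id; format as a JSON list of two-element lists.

Build automaton:
Trie nodes:
  n0 'ε': a→1 c→2 d→9
  n1 'a': a→12  [P0 ends]
  n2 'c': a→3 c→8
  n3 'ca': c→4
  n4 'cac': c→11 d→5
  n5 'cacd': d→6
  n6 'cacdd': d→7
  n7 'cacddd': ·  [P1 ends]
  n8 'cc': ·  [P2 ends]
  n9 'd': a→10 b→17
  n10 'da': b→20  [P3 ends]
  n11 'cacc': ·  [P4 ends]
  n12 'aa': d→13
  n13 'aad': d→14
  n14 'aadd': a→15
  n15 'aadda': b→16
  n16 'aaddab': ·  [P5 ends]
  n17 'db': d→18
  n18 'dbd': d→19
  n19 'dbdd': ·  [P6 ends]
  n20 'dab': ·  [P7 ends]

Failure links (BFS by depth):
  n1('a'): parent n0 fail=0; on 'a' 0 → fail=0;  out {0}∪∅={0}
  n2('c'): parent n0 fail=0; on 'c' 0 → fail=0;  out ∅∪∅=∅
  n9('d'): parent n0 fail=0; on 'd' 0 → fail=0;  out ∅∪∅=∅
  n3('ca'): parent n2 fail=0; on 'a' 0 → fail=1;  out ∅∪{0}={0}
  n8('cc'): parent n2 fail=0; on 'c' 0 → fail=2;  out {2}∪∅={2}
  n10('da'): parent n9 fail=0; on 'a' 0 → fail=1;  out {3}∪{0}={0,3}
  n12('aa'): parent n1 fail=0; on 'a' 0 → fail=1;  out ∅∪{0}={0}
  n17('db'): parent n9 fail=0; on 'b' 0 → fail=0;  out ∅∪∅=∅
  n4('cac'): parent n3 fail=1; on 'c' 1→0 → fail=2;  out ∅∪∅=∅
  n13('aad'): parent n12 fail=1; on 'd' 1→0 → fail=9;  out ∅∪∅=∅
  n18('dbd'): parent n17 fail=0; on 'd' 0 → fail=9;  out ∅∪∅=∅
  n20('dab'): parent n10 fail=1; on 'b' 1→0 → fail=0;  out {7}∪∅={7}
  n5('cacd'): parent n4 fail=2; on 'd' 2→0 → fail=9;  out ∅∪∅=∅
  n11('cacc'): parent n4 fail=2; on 'c' 2 → fail=8;  out {4}∪{2}={2,4}
  n14('aadd'): parent n13 fail=9; on 'd' 9→0 → fail=9;  out ∅∪∅=∅
  n19('dbdd'): parent n18 fail=9; on 'd' 9→0 → fail=9;  out {6}∪∅={6}
  n6('cacdd'): parent n5 fail=9; on 'd' 9→0 → fail=9;  out ∅∪∅=∅
  n15('aadda'): parent n14 fail=9; on 'a' 9 → fail=10;  out ∅∪{0,3}={0,3}
  n7('cacddd'): parent n6 fail=9; on 'd' 9→0 → fail=9;  out {1}∪∅={1}
  n16('aaddab'): parent n15 fail=10; on 'b' 10 → fail=20;  out {5}∪{7}={5,7}

Text stream:
pos 0 'a': at 1  ** P0@[0:0]
pos 1 'a': at 12  ** P0@[1:1]
pos 2 'd': at 13
pos 3 'd': at 14
pos 4 'c': at 2 (fail-walked)
pos 5 'a': at 3  ** P0@[5:5]
pos 6 'c': at 4
pos 7 'c': at 11  ** P2@[6:7],P4@[4:7]
pos 8 'd': at 9 (fail-walked)
pos 9 'a': at 10  ** P0@[9:9],P3@[8:9]
pos 10 'b': at 20  ** P7@[8:10]
pos 11 'c': at 2 (fail-walked)
pos 12 'b': at 0 (fail-walked)
pos 13 'c': at 2
pos 14 'a': at 3  ** P0@[14:14]
pos 15 'c': at 4
pos 16 'c': at 11  ** P2@[15:16],P4@[13:16]
pos 17 'd': at 9 (fail-walked)
pos 18 'd': at 9 (fail-walked)
pos 19 'c': at 2 (fail-walked)
pos 20 'c': at 8  ** P2@[19:20]
pos 21 'd': at 9 (fail-walked)
pos 22 'c': at 2 (fail-walked)
pos 23 'c': at 8  ** P2@[22:23]
pos 24 'a': at 3 (fail-walked)  ** P0@[24:24]
pos 25 'a': at 12 (fail-walked)  ** P0@[25:25]
pos 26 'c': at 2 (fail-walked)
pos 27 'd': at 9 (fail-walked)
pos 28 'a': at 10  ** P0@[28:28],P3@[27:28]
pos 29 'b': at 20  ** P7@[27:29]
pos 30 'd': at 9 (fail-walked)
pos 31 'd': at 9 (fail-walked)
pos 32 'c': at 2 (fail-walked)
pos 33 'c': at 8  ** P2@[32:33]
pos 34 'b': at 0 (fail-walked)
pos 35 'a': at 1  ** P0@[35:35]
pos 36 'a': at 12  ** P0@[36:36]
pos 37 'b': at 0 (fail-walked)
pos 38 'a': at 1  ** P0@[38:38]
pos 39 'b': at 0 (fail-walked)
pos 40 'd': at 9
pos 41 'a': at 10  ** P0@[41:41],P3@[40:41]
pos 42 'c': at 2 (fail-walked)
pos 43 'c': at 8  ** P2@[42:43]
pos 44 'b': at 0 (fail-walked)
pos 45 'd': at 9
pos 46 'b': at 17
pos 47 'c': at 2 (fail-walked)
pos 48 'd': at 9 (fail-walked)
pos 49 'a': at 10  ** P0@[49:49],P3@[48:49]
pos 50 'a': at 12 (fail-walked)  ** P0@[50:50]
pos 51 'b': at 0 (fail-walked)
pos 52 'd': at 9

Matches: [[0,0],[1,0],[5,0],[7,2],[7,4],[9,0],[9,3],[10,7],[14,0],[16,2],[16,4],[20,2],[23,2],[24,0],[25,0],[28,0],[28,3],[29,7],[33,2],[35,0],[36,0],[38,0],[41,0],[41,3],[43,2],[49,0],[49,3],[50,0]]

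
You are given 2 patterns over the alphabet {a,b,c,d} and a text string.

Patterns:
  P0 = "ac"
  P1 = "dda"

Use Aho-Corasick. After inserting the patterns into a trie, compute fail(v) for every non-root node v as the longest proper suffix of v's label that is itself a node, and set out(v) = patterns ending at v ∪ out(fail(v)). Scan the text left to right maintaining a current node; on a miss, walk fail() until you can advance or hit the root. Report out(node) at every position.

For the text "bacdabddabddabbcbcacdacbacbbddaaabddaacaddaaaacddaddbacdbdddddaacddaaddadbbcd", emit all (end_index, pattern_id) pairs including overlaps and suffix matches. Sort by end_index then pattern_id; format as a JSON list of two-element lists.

Construct AC machine:
Trie (insert patterns):
  0='ε' goto a→1 d→3
  1='a' goto c→2
  2='ac' goto ·  ←P0
  3='d' goto d→4
  4='dd' goto a→5
  5='dda' goto ·  ←P1

BFS fail/out derivation:
  n1('a'): parent n0 fail=0; on 'a' 0 → fail=0;  out ∅∪∅=∅
  n3('d'): parent n0 fail=0; on 'd' 0 → fail=0;  out ∅∪∅=∅
  n2('ac'): parent n1 fail=0; on 'c' 0 → fail=0;  out {0}∪∅={0}
  n4('dd'): parent n3 fail=0; on 'd' 0 → fail=3;  out ∅∪∅=∅
  n5('dda'): parent n4 fail=3; on 'a' 3→0 → fail=1;  out {1}∪∅={1}

Run:
[0] read 'b'  n0⇒n0
[1] read 'a'  n0⇒n1
[2] read 'c'  n1⇒n2  ** P0@[1:2]
[3] read 'd'  n2⇒n3 (via fail)
[4] read 'a'  n3⇒n1 (via fail)
[5] read 'b'  n1⇒n0 (via fail)
[6] read 'd'  n0⇒n3
[7] read 'd'  n3⇒n4
[8] read 'a'  n4⇒n5  ** P1@[6:8]
[9] read 'b'  n5⇒n0 (via fail)
[10] read 'd'  n0⇒n3
[11] read 'd'  n3⇒n4
[12] read 'a'  n4⇒n5  ** P1@[10:12]
[13] read 'b'  n5⇒n0 (via fail)
[14] read 'b'  n0⇒n0
[15] read 'c'  n0⇒n0
[16] read 'b'  n0⇒n0
[17] read 'c'  n0⇒n0
[18] read 'a'  n0⇒n1
[19] read 'c'  n1⇒n2  ** P0@[18:19]
[20] read 'd'  n2⇒n3 (via fail)
[21] read 'a'  n3⇒n1 (via fail)
[22] read 'c'  n1⇒n2  ** P0@[21:22]
[23] read 'b'  n2⇒n0 (via fail)
[24] read 'a'  n0⇒n1
[25] read 'c'  n1⇒n2  ** P0@[24:25]
[26] read 'b'  n2⇒n0 (via fail)
[27] read 'b'  n0⇒n0
[28] read 'd'  n0⇒n3
[29] read 'd'  n3⇒n4
[30] read 'a'  n4⇒n5  ** P1@[28:30]
[31] read 'a'  n5⇒n1 (via fail)
[32] read 'a'  n1⇒n1 (via fail)
[33] read 'b'  n1⇒n0 (via fail)
[34] read 'd'  n0⇒n3
[35] read 'd'  n3⇒n4
[36] read 'a'  n4⇒n5  ** P1@[34:36]
[37] read 'a'  n5⇒n1 (via fail)
[38] read 'c'  n1⇒n2  ** P0@[37:38]
[39] read 'a'  n2⇒n1 (via fail)
[40] read 'd'  n1⇒n3 (via fail)
[41] read 'd'  n3⇒n4
[42] read 'a'  n4⇒n5  ** P1@[40:42]
[43] read 'a'  n5⇒n1 (via fail)
[44] read 'a'  n1⇒n1 (via fail)
[45] read 'a'  n1⇒n1 (via fail)
[46] read 'c'  n1⇒n2  ** P0@[45:46]
[47] read 'd'  n2⇒n3 (via fail)
[48] read 'd'  n3⇒n4
[49] read 'a'  n4⇒n5  ** P1@[47:49]
[50] read 'd'  n5⇒n3 (via fail)
[51] read 'd'  n3⇒n4
[52] read 'b'  n4⇒n0 (via fail)
[53] read 'a'  n0⇒n1
[54] read 'c'  n1⇒n2  ** P0@[53:54]
[55] read 'd'  n2⇒n3 (via fail)
[56] read 'b'  n3⇒n0 (via fail)
[57] read 'd'  n0⇒n3
[58] read 'd'  n3⇒n4
[59] read 'd'  n4⇒n4 (via fail)
[60] read 'd'  n4⇒n4 (via fail)
[61] read 'd'  n4⇒n4 (via fail)
[62] read 'a'  n4⇒n5  ** P1@[60:62]
[63] read 'a'  n5⇒n1 (via fail)
[64] read 'c'  n1⇒n2  ** P0@[63:64]
[65] read 'd'  n2⇒n3 (via fail)
[66] read 'd'  n3⇒n4
[67] read 'a'  n4⇒n5  ** P1@[65:67]
[68] read 'a'  n5⇒n1 (via fail)
[69] read 'd'  n1⇒n3 (via fail)
[70] read 'd'  n3⇒n4
[71] read 'a'  n4⇒n5  ** P1@[69:71]
[72] read 'd'  n5⇒n3 (via fail)
[73] read 'b'  n3⇒n0 (via fail)
[74] read 'b'  n0⇒n0
[75] read 'c'  n0⇒n0
[76] read 'd'  n0⇒n3

Matches: [[2,0],[8,1],[12,1],[19,0],[22,0],[25,0],[30,1],[36,1],[38,0],[42,1],[46,0],[49,1],[54,0],[62,1],[64,0],[67,1],[71,1]]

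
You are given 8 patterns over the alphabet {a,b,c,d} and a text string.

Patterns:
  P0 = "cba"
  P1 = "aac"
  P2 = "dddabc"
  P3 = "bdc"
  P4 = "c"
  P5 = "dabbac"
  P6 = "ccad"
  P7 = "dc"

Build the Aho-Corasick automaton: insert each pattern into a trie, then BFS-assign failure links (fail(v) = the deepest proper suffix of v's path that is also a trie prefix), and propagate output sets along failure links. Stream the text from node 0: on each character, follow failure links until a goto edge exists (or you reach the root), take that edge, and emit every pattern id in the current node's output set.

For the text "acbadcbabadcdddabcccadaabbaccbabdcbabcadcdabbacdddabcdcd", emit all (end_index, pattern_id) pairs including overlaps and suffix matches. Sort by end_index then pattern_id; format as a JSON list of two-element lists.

Build:
Trie (insert patterns):
  n0 'ε': a→4 b→13 c→1 d→7
  n1 'c': b→2 c→21  ←P4
  n2 'cb': a→3
  n3 'cba': ·  ←P0
  n4 'a': a→5
  n5 'aa': c→6
  n6 'aac': ·  ←P1
  n7 'd': a→16 c→24 d→8
  n8 'dd': d→9
  n9 'ddd': a→10
  n10 'ddda': b→11
  n11 'dddab': c→12
  n12 'dddabc': ·  ←P2
  n13 'b': d→14
  n14 'bd': c→15
  n15 'bdc': ·  ←P3
  n16 'da': b→17
  n17 'dab': b→18
  n18 'dabb': a→19
  n19 'dabba': c→20
  n20 'dabbac': ·  ←P5
  n21 'cc': a→22
  n22 'cca': d→23
  n23 'ccad': ·  ←P6
  n24 'dc': ·  ←P7

Failure links (BFS by depth):
  fail(1) 'c': from fail(0)=0 chase 'c': 0 ⇒ 0;  out={4}∪out(0)={4}
  fail(4) 'a': from fail(0)=0 chase 'a': 0 ⇒ 0;  out=∅∪out(0)=∅
  fail(7) 'd': from fail(0)=0 chase 'd': 0 ⇒ 0;  out=∅∪out(0)=∅
  fail(13) 'b': from fail(0)=0 chase 'b': 0 ⇒ 0;  out=∅∪out(0)=∅
  fail(2) 'cb': from fail(1)=0 chase 'b': 0 ⇒ 13;  out=∅∪out(13)=∅
  fail(5) 'aa': from fail(4)=0 chase 'a': 0 ⇒ 4;  out=∅∪out(4)=∅
  fail(8) 'dd': from fail(7)=0 chase 'd': 0 ⇒ 7;  out=∅∪out(7)=∅
  fail(14) 'bd': from fail(13)=0 chase 'd': 0 ⇒ 7;  out=∅∪out(7)=∅
  fail(16) 'da': from fail(7)=0 chase 'a': 0 ⇒ 4;  out=∅∪out(4)=∅
  fail(21) 'cc': from fail(1)=0 chase 'c': 0 ⇒ 1;  out=∅∪out(1)={4}
  fail(24) 'dc': from fail(7)=0 chase 'c': 0 ⇒ 1;  out={7}∪out(1)={4,7}
  fail(3) 'cba': from fail(2)=13 chase 'a': 13→0 ⇒ 4;  out={0}∪out(4)={0}
  fail(6) 'aac': from fail(5)=4 chase 'c': 4→0 ⇒ 1;  out={1}∪out(1)={1,4}
  fail(9) 'ddd': from fail(8)=7 chase 'd': 7 ⇒ 8;  out=∅∪out(8)=∅
  fail(15) 'bdc': from fail(14)=7 chase 'c': 7 ⇒ 24;  out={3}∪out(24)={3,4,7}
  fail(17) 'dab': from fail(16)=4 chase 'b': 4→0 ⇒ 13;  out=∅∪out(13)=∅
  fail(22) 'cca': from fail(21)=1 chase 'a': 1→0 ⇒ 4;  out=∅∪out(4)=∅
  fail(10) 'ddda': from fail(9)=8 chase 'a': 8→7 ⇒ 16;  out=∅∪out(16)=∅
  fail(18) 'dabb': from fail(17)=13 chase 'b': 13→0 ⇒ 13;  out=∅∪out(13)=∅
  fail(23) 'ccad': from fail(22)=4 chase 'd': 4→0 ⇒ 7;  out={6}∪out(7)={6}
  fail(11) 'dddab': from fail(10)=16 chase 'b': 16 ⇒ 17;  out=∅∪out(17)=∅
  fail(19) 'dabba': from fail(18)=13 chase 'a': 13→0 ⇒ 4;  out=∅∪out(4)=∅
  fail(12) 'dddabc': from fail(11)=17 chase 'c': 17→13→0 ⇒ 1;  out={2}∪out(1)={2,4}
  fail(20) 'dabbac': from fail(19)=4 chase 'c': 4→0 ⇒ 1;  out={5}∪out(1)={4,5}

Text stream:
[0] read 'a'  n0⇒n4
[1] read 'c'  n4⇒n1 (via fail)  ** P4@[1:1]
[2] read 'b'  n1⇒n2
[3] read 'a'  n2⇒n3  ** P0@[1:3]
[4] read 'd'  n3⇒n7 (via fail)
[5] read 'c'  n7⇒n24  ** P4@[5:5],P7@[4:5]
[6] read 'b'  n24⇒n2 (via fail)
[7] read 'a'  n2⇒n3  ** P0@[5:7]
[8] read 'b'  n3⇒n13 (via fail)
[9] read 'a'  n13⇒n4 (via fail)
[10] read 'd'  n4⇒n7 (via fail)
[11] read 'c'  n7⇒n24  ** P4@[11:11],P7@[10:11]
[12] read 'd'  n24⇒n7 (via fail)
[13] read 'd'  n7⇒n8
[14] read 'd'  n8⇒n9
[15] read 'a'  n9⇒n10
[16] read 'b'  n10⇒n11
[17] read 'c'  n11⇒n12  ** P2@[12:17],P4@[17:17]
[18] read 'c'  n12⇒n21 (via fail)  ** P4@[18:18]
[19] read 'c'  n21⇒n21 (via fail)  ** P4@[19:19]
[20] read 'a'  n21⇒n22
[21] read 'd'  n22⇒n23  ** P6@[18:21]
[22] read 'a'  n23⇒n16 (via fail)
[23] read 'a'  n16⇒n5 (via fail)
[24] read 'b'  n5⇒n13 (via fail)
[25] read 'b'  n13⇒n13 (via fail)
[26] read 'a'  n13⇒n4 (via fail)
[27] read 'c'  n4⇒n1 (via fail)  ** P4@[27:27]
[28] read 'c'  n1⇒n21  ** P4@[28:28]
[29] read 'b'  n21⇒n2 (via fail)
[30] read 'a'  n2⇒n3  ** P0@[28:30]
[31] read 'b'  n3⇒n13 (via fail)
[32] read 'd'  n13⇒n14
[33] read 'c'  n14⇒n15  ** P3@[31:33],P4@[33:33],P7@[32:33]
[34] read 'b'  n15⇒n2 (via fail)
[35] read 'a'  n2⇒n3  ** P0@[33:35]
[36] read 'b'  n3⇒n13 (via fail)
[37] read 'c'  n13⇒n1 (via fail)  ** P4@[37:37]
[38] read 'a'  n1⇒n4 (via fail)
[39] read 'd'  n4⇒n7 (via fail)
[40] read 'c'  n7⇒n24  ** P4@[40:40],P7@[39:40]
[41] read 'd'  n24⇒n7 (via fail)
[42] read 'a'  n7⇒n16
[43] read 'b'  n16⇒n17
[44] read 'b'  n17⇒n18
[45] read 'a'  n18⇒n19
[46] read 'c'  n19⇒n20  ** P4@[46:46],P5@[41:46]
[47] read 'd'  n20⇒n7 (via fail)
[48] read 'd'  n7⇒n8
[49] read 'd'  n8⇒n9
[50] read 'a'  n9⇒n10
[51] read 'b'  n10⇒n11
[52] read 'c'  n11⇒n12  ** P2@[47:52],P4@[52:52]
[53] read 'd'  n12⇒n7 (via fail)
[54] read 'c'  n7⇒n24  ** P4@[54:54],P7@[53:54]
[55] read 'd'  n24⇒n7 (via fail)

All matches (sorted): [[1,4],[3,0],[5,4],[5,7],[7,0],[11,4],[11,7],[17,2],[17,4],[18,4],[19,4],[21,6],[27,4],[28,4],[30,0],[33,3],[33,4],[33,7],[35,0],[37,4],[40,4],[40,7],[46,4],[46,5],[52,2],[52,4],[54,4],[54,7]]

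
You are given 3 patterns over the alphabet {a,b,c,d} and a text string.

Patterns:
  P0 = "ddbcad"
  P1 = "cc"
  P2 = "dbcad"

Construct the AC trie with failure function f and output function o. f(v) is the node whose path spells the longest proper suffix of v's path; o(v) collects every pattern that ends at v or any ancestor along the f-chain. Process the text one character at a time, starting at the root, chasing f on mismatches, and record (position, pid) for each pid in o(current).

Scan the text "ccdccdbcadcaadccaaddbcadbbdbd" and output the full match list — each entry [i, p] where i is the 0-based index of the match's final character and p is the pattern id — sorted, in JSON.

Construct AC machine:
Trie (insert patterns):
  0='ε' goto c→7 d→1
  1='d' goto b→9 d→2
  2='dd' goto b→3
  3='ddb' goto c→4
  4='ddbc' goto a→5
  5='ddbca' goto d→6
  6='ddbcad' goto ·  [P0 ends]
  7='c' goto c→8
  8='cc' goto ·  [P1 ends]
  9='db' goto c→10
  10='dbc' goto a→11
  11='dbca' goto d→12
  12='dbcad' goto ·  [P2 ends]

Failure links (BFS by depth):
  n1('d'): parent n0 fail=0; on 'd' 0 → fail=0;  out ∅∪∅=∅
  n7('c'): parent n0 fail=0; on 'c' 0 → fail=0;  out ∅∪∅=∅
  n2('dd'): parent n1 fail=0; on 'd' 0 → fail=1;  out ∅∪∅=∅
  n8('cc'): parent n7 fail=0; on 'c' 0 → fail=7;  out {1}∪∅={1}
  n9('db'): parent n1 fail=0; on 'b' 0 → fail=0;  out ∅∪∅=∅
  n3('ddb'): parent n2 fail=1; on 'b' 1 → fail=9;  out ∅∪∅=∅
  n10('dbc'): parent n9 fail=0; on 'c' 0 → fail=7;  out ∅∪∅=∅
  n4('ddbc'): parent n3 fail=9; on 'c' 9 → fail=10;  out ∅∪∅=∅
  n11('dbca'): parent n10 fail=7; on 'a' 7→0 → fail=0;  out ∅∪∅=∅
  n5('ddbca'): parent n4 fail=10; on 'a' 10 → fail=11;  out ∅∪∅=∅
  n12('dbcad'): parent n11 fail=0; on 'd' 0 → fail=1;  out {2}∪∅={2}
  n6('ddbcad'): parent n5 fail=11; on 'd' 11 → fail=12;  out {0}∪{2}={0,2}

Run:
i=0 'c': node 0→7
i=1 'c': node 7→8  → match P1@[0:1]
i=2 'd': node 8→1 ·f
i=3 'c': node 1→7 ·f
i=4 'c': node 7→8  → match P1@[3:4]
i=5 'd': node 8→1 ·f
i=6 'b': node 1→9
i=7 'c': node 9→10
i=8 'a': node 10→11
i=9 'd': node 11→12  → match P2@[5:9]
i=10 'c': node 12→7 ·f
i=11 'a': node 7→0 ·f
i=12 'a': node 0→0
i=13 'd': node 0→1
i=14 'c': node 1→7 ·f
i=15 'c': node 7→8  → match P1@[14:15]
i=16 'a': node 8→0 ·f
i=17 'a': node 0→0
i=18 'd': node 0→1
i=19 'd': node 1→2
i=20 'b': node 2→3
i=21 'c': node 3→4
i=22 'a': node 4→5
i=23 'd': node 5→6  → match P0@[18:23],P2@[19:23]
i=24 'b': node 6→9 ·f
i=25 'b': node 9→0 ·f
i=26 'd': node 0→1
i=27 'b': node 1→9
i=28 'd': node 9→1 ·f

All matches (sorted): [[1,1],[4,1],[9,2],[15,1],[23,0],[23,2]]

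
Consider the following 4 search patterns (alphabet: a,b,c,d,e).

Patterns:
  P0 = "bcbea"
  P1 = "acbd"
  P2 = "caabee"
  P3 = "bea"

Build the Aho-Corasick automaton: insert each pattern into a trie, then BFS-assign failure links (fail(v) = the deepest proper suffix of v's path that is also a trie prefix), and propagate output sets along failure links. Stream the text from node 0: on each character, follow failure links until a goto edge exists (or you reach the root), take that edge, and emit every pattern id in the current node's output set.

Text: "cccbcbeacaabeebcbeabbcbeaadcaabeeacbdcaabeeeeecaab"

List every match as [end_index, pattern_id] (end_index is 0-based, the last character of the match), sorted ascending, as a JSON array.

Construct AC machine:
Trie nodes:
  0='ε' goto a→6 b→1 c→10
  1='b' goto c→2 e→16
  2='bc' goto b→3
  3='bcb' goto e→4
  4='bcbe' goto a→5
  5='bcbea' goto ·  ←P0
  6='a' goto c→7
  7='ac' goto b→8
  8='acb' goto d→9
  9='acbd' goto ·  ←P1
  10='c' goto a→11
  11='ca' goto a→12
  12='caa' goto b→13
  13='caab' goto e→14
  14='caabe' goto e→15
  15='caabee' goto ·  ←P2
  16='be' goto a→17
  17='bea' goto ·  ←P3

BFS fail/out derivation:
  n1('b'): parent n0 fail=0; on 'b' 0 → fail=0;  out ∅∪∅=∅
  n6('a'): parent n0 fail=0; on 'a' 0 → fail=0;  out ∅∪∅=∅
  n10('c'): parent n0 fail=0; on 'c' 0 → fail=0;  out ∅∪∅=∅
  n2('bc'): parent n1 fail=0; on 'c' 0 → fail=10;  out ∅∪∅=∅
  n7('ac'): parent n6 fail=0; on 'c' 0 → fail=10;  out ∅∪∅=∅
  n11('ca'): parent n10 fail=0; on 'a' 0 → fail=6;  out ∅∪∅=∅
  n16('be'): parent n1 fail=0; on 'e' 0 → fail=0;  out ∅∪∅=∅
  n3('bcb'): parent n2 fail=10; on 'b' 10→0 → fail=1;  out ∅∪∅=∅
  n8('acb'): parent n7 fail=10; on 'b' 10→0 → fail=1;  out ∅∪∅=∅
  n12('caa'): parent n11 fail=6; on 'a' 6→0 → fail=6;  out ∅∪∅=∅
  n17('bea'): parent n16 fail=0; on 'a' 0 → fail=6;  out {3}∪∅={3}
  n4('bcbe'): parent n3 fail=1; on 'e' 1 → fail=16;  out ∅∪∅=∅
  n9('acbd'): parent n8 fail=1; on 'd' 1→0 → fail=0;  out {1}∪∅={1}
  n13('caab'): parent n12 fail=6; on 'b' 6→0 → fail=1;  out ∅∪∅=∅
  n5('bcbea'): parent n4 fail=16; on 'a' 16 → fail=17;  out {0}∪{3}={0,3}
  n14('caabe'): parent n13 fail=1; on 'e' 1 → fail=16;  out ∅∪∅=∅
  n15('caabee'): parent n14 fail=16; on 'e' 16→0 → fail=0;  out {2}∪∅={2}

Text stream:
pos 0 'c': at 10
pos 1 'c': at 10 (fail-walked)
pos 2 'c': at 10 (fail-walked)
pos 3 'b': at 1 (fail-walked)
pos 4 'c': at 2
pos 5 'b': at 3
pos 6 'e': at 4
pos 7 'a': at 5  → match P0@[3:7],P3@[5:7]
pos 8 'c': at 7 (fail-walked)
pos 9 'a': at 11 (fail-walked)
pos 10 'a': at 12
pos 11 'b': at 13
pos 12 'e': at 14
pos 13 'e': at 15  → match P2@[8:13]
pos 14 'b': at 1 (fail-walked)
pos 15 'c': at 2
pos 16 'b': at 3
pos 17 'e': at 4
pos 18 'a': at 5  → match P0@[14:18],P3@[16:18]
pos 19 'b': at 1 (fail-walked)
pos 20 'b': at 1 (fail-walked)
pos 21 'c': at 2
pos 22 'b': at 3
pos 23 'e': at 4
pos 24 'a': at 5  → match P0@[20:24],P3@[22:24]
pos 25 'a': at 6 (fail-walked)
pos 26 'd': at 0 (fail-walked)
pos 27 'c': at 10
pos 28 'a': at 11
pos 29 'a': at 12
pos 30 'b': at 13
pos 31 'e': at 14
pos 32 'e': at 15  → match P2@[27:32]
pos 33 'a': at 6 (fail-walked)
pos 34 'c': at 7
pos 35 'b': at 8
pos 36 'd': at 9  → match P1@[33:36]
pos 37 'c': at 10 (fail-walked)
pos 38 'a': at 11
pos 39 'a': at 12
pos 40 'b': at 13
pos 41 'e': at 14
pos 42 'e': at 15  → match P2@[37:42]
pos 43 'e': at 0 (fail-walked)
pos 44 'e': at 0
pos 45 'e': at 0
pos 46 'c': at 10
pos 47 'a': at 11
pos 48 'a': at 12
pos 49 'b': at 13

Matches: [[7,0],[7,3],[13,2],[18,0],[18,3],[24,0],[24,3],[32,2],[36,1],[42,2]]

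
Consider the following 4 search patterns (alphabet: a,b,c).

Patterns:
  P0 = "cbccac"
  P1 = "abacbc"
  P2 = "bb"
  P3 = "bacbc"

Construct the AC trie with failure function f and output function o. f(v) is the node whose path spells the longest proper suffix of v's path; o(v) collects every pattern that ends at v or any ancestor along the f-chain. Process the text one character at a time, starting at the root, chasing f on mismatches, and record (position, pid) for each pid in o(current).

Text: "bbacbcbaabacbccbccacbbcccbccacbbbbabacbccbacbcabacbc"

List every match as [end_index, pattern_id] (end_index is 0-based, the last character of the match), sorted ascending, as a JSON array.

Build automaton:
Trie (insert patterns):
  0='ε' goto a→7 b→13 c→1
  1='c' goto b→2
  2='cb' goto c→3
  3='cbc' goto c→4
  4='cbcc' goto a→5
  5='cbcca' goto c→6
  6='cbccac' goto ·  [P0 ends]
  7='a' goto b→8
  8='ab' goto a→9
  9='aba' goto c→10
  10='abac' goto b→11
  11='abacb' goto c→12
  12='abacbc' goto ·  [P1 ends]
  13='b' goto a→15 b→14
  14='bb' goto ·  [P2 ends]
  15='ba' goto c→16
  16='bac' goto b→17
  17='bacb' goto c→18
  18='bacbc' goto ·  [P3 ends]

Failure links (BFS by depth):
  fail(1) 'c': from fail(0)=0 chase 'c': 0 ⇒ 0;  out=∅∪out(0)=∅
  fail(7) 'a': from fail(0)=0 chase 'a': 0 ⇒ 0;  out=∅∪out(0)=∅
  fail(13) 'b': from fail(0)=0 chase 'b': 0 ⇒ 0;  out=∅∪out(0)=∅
  fail(2) 'cb': from fail(1)=0 chase 'b': 0 ⇒ 13;  out=∅∪out(13)=∅
  fail(8) 'ab': from fail(7)=0 chase 'b': 0 ⇒ 13;  out=∅∪out(13)=∅
  fail(14) 'bb': from fail(13)=0 chase 'b': 0 ⇒ 13;  out={2}∪out(13)={2}
  fail(15) 'ba': from fail(13)=0 chase 'a': 0 ⇒ 7;  out=∅∪out(7)=∅
  fail(3) 'cbc': from fail(2)=13 chase 'c': 13→0 ⇒ 1;  out=∅∪out(1)=∅
  fail(9) 'aba': from fail(8)=13 chase 'a': 13 ⇒ 15;  out=∅∪out(15)=∅
  fail(16) 'bac': from fail(15)=7 chase 'c': 7→0 ⇒ 1;  out=∅∪out(1)=∅
  fail(4) 'cbcc': from fail(3)=1 chase 'c': 1→0 ⇒ 1;  out=∅∪out(1)=∅
  fail(10) 'abac': from fail(9)=15 chase 'c': 15 ⇒ 16;  out=∅∪out(16)=∅
  fail(17) 'bacb': from fail(16)=1 chase 'b': 1 ⇒ 2;  out=∅∪out(2)=∅
  fail(5) 'cbcca': from fail(4)=1 chase 'a': 1→0 ⇒ 7;  out=∅∪out(7)=∅
  fail(11) 'abacb': from fail(10)=16 chase 'b': 16 ⇒ 17;  out=∅∪out(17)=∅
  fail(18) 'bacbc': from fail(17)=2 chase 'c': 2 ⇒ 3;  out={3}∪out(3)={3}
  fail(6) 'cbccac': from fail(5)=7 chase 'c': 7→0 ⇒ 1;  out={0}∪out(1)={0}
  fail(12) 'abacbc': from fail(11)=17 chase 'c': 17 ⇒ 18;  out={1}∪out(18)={1,3}

Text stream:
[0] read 'b'  n0⇒n13
[1] read 'b'  n13⇒n14  → match P2@[0:1]
[2] read 'a'  n14⇒n15 (fail-walked)
[3] read 'c'  n15⇒n16
[4] read 'b'  n16⇒n17
[5] read 'c'  n17⇒n18  → match P3@[1:5]
[6] read 'b'  n18⇒n2 (fail-walked)
[7] read 'a'  n2⇒n15 (fail-walked)
[8] read 'a'  n15⇒n7 (fail-walked)
[9] read 'b'  n7⇒n8
[10] read 'a'  n8⇒n9
[11] read 'c'  n9⇒n10
[12] read 'b'  n10⇒n11
[13] read 'c'  n11⇒n12  → match P1@[8:13],P3@[9:13]
[14] read 'c'  n12⇒n4 (fail-walked)
[15] read 'b'  n4⇒n2 (fail-walked)
[16] read 'c'  n2⇒n3
[17] read 'c'  n3⇒n4
[18] read 'a'  n4⇒n5
[19] read 'c'  n5⇒n6  → match P0@[14:19]
[20] read 'b'  n6⇒n2 (fail-walked)
[21] read 'b'  n2⇒n14 (fail-walked)  → match P2@[20:21]
[22] read 'c'  n14⇒n1 (fail-walked)
[23] read 'c'  n1⇒n1 (fail-walked)
[24] read 'c'  n1⇒n1 (fail-walked)
[25] read 'b'  n1⇒n2
[26] read 'c'  n2⇒n3
[27] read 'c'  n3⇒n4
[28] read 'a'  n4⇒n5
[29] read 'c'  n5⇒n6  → match P0@[24:29]
[30] read 'b'  n6⇒n2 (fail-walked)
[31] read 'b'  n2⇒n14 (fail-walked)  → match P2@[30:31]
[32] read 'b'  n14⇒n14 (fail-walked)  → match P2@[31:32]
[33] read 'b'  n14⇒n14 (fail-walked)  → match P2@[32:33]
[34] read 'a'  n14⇒n15 (fail-walked)
[35] read 'b'  n15⇒n8 (fail-walked)
[36] read 'a'  n8⇒n9
[37] read 'c'  n9⇒n10
[38] read 'b'  n10⇒n11
[39] read 'c'  n11⇒n12  → match P1@[34:39],P3@[35:39]
[40] read 'c'  n12⇒n4 (fail-walked)
[41] read 'b'  n4⇒n2 (fail-walked)
[42] read 'a'  n2⇒n15 (fail-walked)
[43] read 'c'  n15⇒n16
[44] read 'b'  n16⇒n17
[45] read 'c'  n17⇒n18  → match P3@[41:45]
[46] read 'a'  n18⇒n7 (fail-walked)
[47] read 'b'  n7⇒n8
[48] read 'a'  n8⇒n9
[49] read 'c'  n9⇒n10
[50] read 'b'  n10⇒n11
[51] read 'c'  n11⇒n12  → match P1@[46:51],P3@[47:51]

All matches (sorted): [[1,2],[5,3],[13,1],[13,3],[19,0],[21,2],[29,0],[31,2],[32,2],[33,2],[39,1],[39,3],[45,3],[51,1],[51,3]]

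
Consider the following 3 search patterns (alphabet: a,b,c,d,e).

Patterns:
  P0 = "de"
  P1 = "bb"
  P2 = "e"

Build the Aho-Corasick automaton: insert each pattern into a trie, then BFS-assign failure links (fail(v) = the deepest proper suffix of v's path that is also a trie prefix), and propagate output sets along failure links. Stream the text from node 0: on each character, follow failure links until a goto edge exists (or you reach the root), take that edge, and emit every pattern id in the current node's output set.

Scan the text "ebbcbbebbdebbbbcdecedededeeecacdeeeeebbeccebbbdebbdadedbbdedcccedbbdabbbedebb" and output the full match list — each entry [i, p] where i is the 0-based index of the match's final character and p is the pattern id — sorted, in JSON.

Construct AC machine:
Trie nodes:
  n0 'ε': b→3 d→1 e→5
  n1 'd': e→2
  n2 'de': ·  [P0 ends]
  n3 'b': b→4
  n4 'bb': ·  [P1 ends]
  n5 'e': ·  [P2 ends]

BFS fail/out derivation:
  n1('d'): parent n0 fail=0; on 'd' 0 → fail=0;  out ∅∪∅=∅
  n3('b'): parent n0 fail=0; on 'b' 0 → fail=0;  out ∅∪∅=∅
  n5('e'): parent n0 fail=0; on 'e' 0 → fail=0;  out {2}∪∅={2}
  n2('de'): parent n1 fail=0; on 'e' 0 → fail=5;  out {0}∪{2}={0,2}
  n4('bb'): parent n3 fail=0; on 'b' 0 → fail=3;  out {1}∪∅={1}

Run:
i=0 'e': node 0→5  ** P2@[0:0]
i=1 'b': node 5→3 ·f
i=2 'b': node 3→4  ** P1@[1:2]
i=3 'c': node 4→0 ·f
i=4 'b': node 0→3
i=5 'b': node 3→4  ** P1@[4:5]
i=6 'e': node 4→5 ·f  ** P2@[6:6]
i=7 'b': node 5→3 ·f
i=8 'b': node 3→4  ** P1@[7:8]
i=9 'd': node 4→1 ·f
i=10 'e': node 1→2  ** P0@[9:10],P2@[10:10]
i=11 'b': node 2→3 ·f
i=12 'b': node 3→4  ** P1@[11:12]
i=13 'b': node 4→4 ·f  ** P1@[12:13]
i=14 'b': node 4→4 ·f  ** P1@[13:14]
i=15 'c': node 4→0 ·f
i=16 'd': node 0→1
i=17 'e': node 1→2  ** P0@[16:17],P2@[17:17]
i=18 'c': node 2→0 ·f
i=19 'e': node 0→5  ** P2@[19:19]
i=20 'd': node 5→1 ·f
i=21 'e': node 1→2  ** P0@[20:21],P2@[21:21]
i=22 'd': node 2→1 ·f
i=23 'e': node 1→2  ** P0@[22:23],P2@[23:23]
i=24 'd': node 2→1 ·f
i=25 'e': node 1→2  ** P0@[24:25],P2@[25:25]
i=26 'e': node 2→5 ·f  ** P2@[26:26]
i=27 'e': node 5→5 ·f  ** P2@[27:27]
i=28 'c': node 5→0 ·f
i=29 'a': node 0→0
i=30 'c': node 0→0
i=31 'd': node 0→1
i=32 'e': node 1→2  ** P0@[31:32],P2@[32:32]
i=33 'e': node 2→5 ·f  ** P2@[33:33]
i=34 'e': node 5→5 ·f  ** P2@[34:34]
i=35 'e': node 5→5 ·f  ** P2@[35:35]
i=36 'e': node 5→5 ·f  ** P2@[36:36]
i=37 'b': node 5→3 ·f
i=38 'b': node 3→4  ** P1@[37:38]
i=39 'e': node 4→5 ·f  ** P2@[39:39]
i=40 'c': node 5→0 ·f
i=41 'c': node 0→0
i=42 'e': node 0→5  ** P2@[42:42]
i=43 'b': node 5→3 ·f
i=44 'b': node 3→4  ** P1@[43:44]
i=45 'b': node 4→4 ·f  ** P1@[44:45]
i=46 'd': node 4→1 ·f
i=47 'e': node 1→2  ** P0@[46:47],P2@[47:47]
i=48 'b': node 2→3 ·f
i=49 'b': node 3→4  ** P1@[48:49]
i=50 'd': node 4→1 ·f
i=51 'a': node 1→0 ·f
i=52 'd': node 0→1
i=53 'e': node 1→2  ** P0@[52:53],P2@[53:53]
i=54 'd': node 2→1 ·f
i=55 'b': node 1→3 ·f
i=56 'b': node 3→4  ** P1@[55:56]
i=57 'd': node 4→1 ·f
i=58 'e': node 1→2  ** P0@[57:58],P2@[58:58]
i=59 'd': node 2→1 ·f
i=60 'c': node 1→0 ·f
i=61 'c': node 0→0
i=62 'c': node 0→0
i=63 'e': node 0→5  ** P2@[63:63]
i=64 'd': node 5→1 ·f
i=65 'b': node 1→3 ·f
i=66 'b': node 3→4  ** P1@[65:66]
i=67 'd': node 4→1 ·f
i=68 'a': node 1→0 ·f
i=69 'b': node 0→3
i=70 'b': node 3→4  ** P1@[69:70]
i=71 'b': node 4→4 ·f  ** P1@[70:71]
i=72 'e': node 4→5 ·f  ** P2@[72:72]
i=73 'd': node 5→1 ·f
i=74 'e': node 1→2  ** P0@[73:74],P2@[74:74]
i=75 'b': node 2→3 ·f
i=76 'b': node 3→4  ** P1@[75:76]

All matches (sorted): [[0,2],[2,1],[5,1],[6,2],[8,1],[10,0],[10,2],[12,1],[13,1],[14,1],[17,0],[17,2],[19,2],[21,0],[21,2],[23,0],[23,2],[25,0],[25,2],[26,2],[27,2],[32,0],[32,2],[33,2],[34,2],[35,2],[36,2],[38,1],[39,2],[42,2],[44,1],[45,1],[47,0],[47,2],[49,1],[53,0],[53,2],[56,1],[58,0],[58,2],[63,2],[66,1],[70,1],[71,1],[72,2],[74,0],[74,2],[76,1]]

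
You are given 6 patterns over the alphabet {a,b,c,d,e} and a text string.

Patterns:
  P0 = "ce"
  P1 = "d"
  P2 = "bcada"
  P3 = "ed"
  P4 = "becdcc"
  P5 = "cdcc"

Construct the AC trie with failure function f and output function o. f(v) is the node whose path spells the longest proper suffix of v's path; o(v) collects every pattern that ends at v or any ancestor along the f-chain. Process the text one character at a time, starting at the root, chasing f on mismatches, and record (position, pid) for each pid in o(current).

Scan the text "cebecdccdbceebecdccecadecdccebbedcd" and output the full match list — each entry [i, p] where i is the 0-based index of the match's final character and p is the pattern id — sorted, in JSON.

Build:
Trie (insert patterns):
  0='ε' goto b→4 c→1 d→3 e→9
  1='c' goto d→16 e→2
  2='ce' goto ·  [P0 ends]
  3='d' goto ·  [P1 ends]
  4='b' goto c→5 e→11
  5='bc' goto a→6
  6='bca' goto d→7
  7='bcad' goto a→8
  8='bcada' goto ·  [P2 ends]
  9='e' goto d→10
  10='ed' goto ·  [P3 ends]
  11='be' goto c→12
  12='bec' goto d→13
  13='becd' goto c→14
  14='becdc' goto c→15
  15='becdcc' goto ·  [P4 ends]
  16='cd' goto c→17
  17='cdc' goto c→18
  18='cdcc' goto ·  [P5 ends]

BFS fail/out derivation:
  fail(1) 'c': from fail(0)=0 chase 'c': 0 ⇒ 0;  out=∅∪out(0)=∅
  fail(3) 'd': from fail(0)=0 chase 'd': 0 ⇒ 0;  out={1}∪out(0)={1}
  fail(4) 'b': from fail(0)=0 chase 'b': 0 ⇒ 0;  out=∅∪out(0)=∅
  fail(9) 'e': from fail(0)=0 chase 'e': 0 ⇒ 0;  out=∅∪out(0)=∅
  fail(2) 'ce': from fail(1)=0 chase 'e': 0 ⇒ 9;  out={0}∪out(9)={0}
  fail(5) 'bc': from fail(4)=0 chase 'c': 0 ⇒ 1;  out=∅∪out(1)=∅
  fail(10) 'ed': from fail(9)=0 chase 'd': 0 ⇒ 3;  out={3}∪out(3)={1,3}
  fail(11) 'be': from fail(4)=0 chase 'e': 0 ⇒ 9;  out=∅∪out(9)=∅
  fail(16) 'cd': from fail(1)=0 chase 'd': 0 ⇒ 3;  out=∅∪out(3)={1}
  fail(6) 'bca': from fail(5)=1 chase 'a': 1→0 ⇒ 0;  out=∅∪out(0)=∅
  fail(12) 'bec': from fail(11)=9 chase 'c': 9→0 ⇒ 1;  out=∅∪out(1)=∅
  fail(17) 'cdc': from fail(16)=3 chase 'c': 3→0 ⇒ 1;  out=∅∪out(1)=∅
  fail(7) 'bcad': from fail(6)=0 chase 'd': 0 ⇒ 3;  out=∅∪out(3)={1}
  fail(13) 'becd': from fail(12)=1 chase 'd': 1 ⇒ 16;  out=∅∪out(16)={1}
  fail(18) 'cdcc': from fail(17)=1 chase 'c': 1→0 ⇒ 1;  out={5}∪out(1)={5}
  fail(8) 'bcada': from fail(7)=3 chase 'a': 3→0 ⇒ 0;  out={2}∪out(0)={2}
  fail(14) 'becdc': from fail(13)=16 chase 'c': 16 ⇒ 17;  out=∅∪out(17)=∅
  fail(15) 'becdcc': from fail(14)=17 chase 'c': 17 ⇒ 18;  out={4}∪out(18)={4,5}

Run:
i=0 'c': node 0→1
i=1 'e': node 1→2  → match P0@[0:1]
i=2 'b': node 2→4 (fail-walked)
i=3 'e': node 4→11
i=4 'c': node 11→12
i=5 'd': node 12→13  → match P1@[5:5]
i=6 'c': node 13→14
i=7 'c': node 14→15  → match P4@[2:7],P5@[4:7]
i=8 'd': node 15→16 (fail-walked)  → match P1@[8:8]
i=9 'b': node 16→4 (fail-walked)
i=10 'c': node 4→5
i=11 'e': node 5→2 (fail-walked)  → match P0@[10:11]
i=12 'e': node 2→9 (fail-walked)
i=13 'b': node 9→4 (fail-walked)
i=14 'e': node 4→11
i=15 'c': node 11→12
i=16 'd': node 12→13  → match P1@[16:16]
i=17 'c': node 13→14
i=18 'c': node 14→15  → match P4@[13:18],P5@[15:18]
i=19 'e': node 15→2 (fail-walked)  → match P0@[18:19]
i=20 'c': node 2→1 (fail-walked)
i=21 'a': node 1→0 (fail-walked)
i=22 'd': node 0→3  → match P1@[22:22]
i=23 'e': node 3→9 (fail-walked)
i=24 'c': node 9→1 (fail-walked)
i=25 'd': node 1→16  → match P1@[25:25]
i=26 'c': node 16→17
i=27 'c': node 17→18  → match P5@[24:27]
i=28 'e': node 18→2 (fail-walked)  → match P0@[27:28]
i=29 'b': node 2→4 (fail-walked)
i=30 'b': node 4→4 (fail-walked)
i=31 'e': node 4→11
i=32 'd': node 11→10 (fail-walked)  → match P1@[32:32],P3@[31:32]
i=33 'c': node 10→1 (fail-walked)
i=34 'd': node 1→16  → match P1@[34:34]

Matches: [[1,0],[5,1],[7,4],[7,5],[8,1],[11,0],[16,1],[18,4],[18,5],[19,0],[22,1],[25,1],[27,5],[28,0],[32,1],[32,3],[34,1]]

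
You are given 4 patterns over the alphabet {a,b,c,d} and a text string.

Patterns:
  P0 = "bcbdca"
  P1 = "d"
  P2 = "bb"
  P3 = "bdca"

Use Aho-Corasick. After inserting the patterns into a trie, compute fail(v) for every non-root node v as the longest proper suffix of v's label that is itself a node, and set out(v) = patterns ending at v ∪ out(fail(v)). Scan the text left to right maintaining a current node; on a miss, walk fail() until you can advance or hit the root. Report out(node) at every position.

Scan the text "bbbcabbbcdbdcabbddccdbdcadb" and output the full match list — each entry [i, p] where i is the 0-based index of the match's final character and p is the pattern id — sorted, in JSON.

Construct AC machine:
Trie nodes:
  0='ε' goto b→1 d→7
  1='b' goto b→8 c→2 d→9
  2='bc' goto b→3
  3='bcb' goto d→4
  4='bcbd' goto c→5
  5='bcbdc' goto a→6
  6='bcbdca' goto ·  ←P0
  7='d' goto ·  ←P1
  8='bb' goto ·  ←P2
  9='bd' goto c→10
  10='bdc' goto a→11
  11='bdca' goto ·  ←P3

Failure links (BFS by depth):
  fail(1) 'b': from fail(0)=0 chase 'b': 0 ⇒ 0;  out=∅∪out(0)=∅
  fail(7) 'd': from fail(0)=0 chase 'd': 0 ⇒ 0;  out={1}∪out(0)={1}
  fail(2) 'bc': from fail(1)=0 chase 'c': 0 ⇒ 0;  out=∅∪out(0)=∅
  fail(8) 'bb': from fail(1)=0 chase 'b': 0 ⇒ 1;  out={2}∪out(1)={2}
  fail(9) 'bd': from fail(1)=0 chase 'd': 0 ⇒ 7;  out=∅∪out(7)={1}
  fail(3) 'bcb': from fail(2)=0 chase 'b': 0 ⇒ 1;  out=∅∪out(1)=∅
  fail(10) 'bdc': from fail(9)=7 chase 'c': 7→0 ⇒ 0;  out=∅∪out(0)=∅
  fail(4) 'bcbd': from fail(3)=1 chase 'd': 1 ⇒ 9;  out=∅∪out(9)={1}
  fail(11) 'bdca': from fail(10)=0 chase 'a': 0 ⇒ 0;  out={3}∪out(0)={3}
  fail(5) 'bcbdc': from fail(4)=9 chase 'c': 9 ⇒ 10;  out=∅∪out(10)=∅
  fail(6) 'bcbdca': from fail(5)=10 chase 'a': 10 ⇒ 11;  out={0}∪out(11)={0,3}

Text stream:
pos 0 'b': at 1
pos 1 'b': at 8  ** P2@[0:1]
pos 2 'b': at 8 ·f  ** P2@[1:2]
pos 3 'c': at 2 ·f
pos 4 'a': at 0 ·f
pos 5 'b': at 1
pos 6 'b': at 8  ** P2@[5:6]
pos 7 'b': at 8 ·f  ** P2@[6:7]
pos 8 'c': at 2 ·f
pos 9 'd': at 7 ·f  ** P1@[9:9]
pos 10 'b': at 1 ·f
pos 11 'd': at 9  ** P1@[11:11]
pos 12 'c': at 10
pos 13 'a': at 11  ** P3@[10:13]
pos 14 'b': at 1 ·f
pos 15 'b': at 8  ** P2@[14:15]
pos 16 'd': at 9 ·f  ** P1@[16:16]
pos 17 'd': at 7 ·f  ** P1@[17:17]
pos 18 'c': at 0 ·f
pos 19 'c': at 0
pos 20 'd': at 7  ** P1@[20:20]
pos 21 'b': at 1 ·f
pos 22 'd': at 9  ** P1@[22:22]
pos 23 'c': at 10
pos 24 'a': at 11  ** P3@[21:24]
pos 25 'd': at 7 ·f  ** P1@[25:25]
pos 26 'b': at 1 ·f

Result: [[1,2],[2,2],[6,2],[7,2],[9,1],[11,1],[13,3],[15,2],[16,1],[17,1],[20,1],[22,1],[24,3],[25,1]]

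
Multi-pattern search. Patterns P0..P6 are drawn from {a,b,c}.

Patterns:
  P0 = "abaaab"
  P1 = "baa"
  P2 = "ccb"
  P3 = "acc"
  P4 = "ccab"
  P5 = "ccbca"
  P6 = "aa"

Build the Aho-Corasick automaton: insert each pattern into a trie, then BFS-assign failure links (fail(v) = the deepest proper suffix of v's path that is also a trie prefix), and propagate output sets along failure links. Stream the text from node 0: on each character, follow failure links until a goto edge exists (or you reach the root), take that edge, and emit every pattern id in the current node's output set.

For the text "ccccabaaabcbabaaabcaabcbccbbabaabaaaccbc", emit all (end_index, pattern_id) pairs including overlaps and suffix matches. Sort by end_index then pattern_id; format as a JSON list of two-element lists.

Build automaton:
Trie (insert patterns):
  0='ε' goto a→1 b→7 c→10
  1='a' goto a→19 b→2 c→13
  2='ab' goto a→3
  3='aba' goto a→4
  4='abaa' goto a→5
  5='abaaa' goto b→6
  6='abaaab' goto ·  ←P0
  7='b' goto a→8
  8='ba' goto a→9
  9='baa' goto ·  ←P1
  10='c' goto c→11
  11='cc' goto a→15 b→12
  12='ccb' goto c→17  ←P2
  13='ac' goto c→14
  14='acc' goto ·  ←P3
  15='cca' goto b→16
  16='ccab' goto ·  ←P4
  17='ccbc' goto a→18
  18='ccbca' goto ·  ←P5
  19='aa' goto ·  ←P6

Failure links (BFS by depth):
  fail(1) 'a': from fail(0)=0 chase 'a': 0 ⇒ 0;  out=∅∪out(0)=∅
  fail(7) 'b': from fail(0)=0 chase 'b': 0 ⇒ 0;  out=∅∪out(0)=∅
  fail(10) 'c': from fail(0)=0 chase 'c': 0 ⇒ 0;  out=∅∪out(0)=∅
  fail(2) 'ab': from fail(1)=0 chase 'b': 0 ⇒ 7;  out=∅∪out(7)=∅
  fail(8) 'ba': from fail(7)=0 chase 'a': 0 ⇒ 1;  out=∅∪out(1)=∅
  fail(11) 'cc': from fail(10)=0 chase 'c': 0 ⇒ 10;  out=∅∪out(10)=∅
  fail(13) 'ac': from fail(1)=0 chase 'c': 0 ⇒ 10;  out=∅∪out(10)=∅
  fail(19) 'aa': from fail(1)=0 chase 'a': 0 ⇒ 1;  out={6}∪out(1)={6}
  fail(3) 'aba': from fail(2)=7 chase 'a': 7 ⇒ 8;  out=∅∪out(8)=∅
  fail(9) 'baa': from fail(8)=1 chase 'a': 1 ⇒ 19;  out={1}∪out(19)={1,6}
  fail(12) 'ccb': from fail(11)=10 chase 'b': 10→0 ⇒ 7;  out={2}∪out(7)={2}
  fail(14) 'acc': from fail(13)=10 chase 'c': 10 ⇒ 11;  out={3}∪out(11)={3}
  fail(15) 'cca': from fail(11)=10 chase 'a': 10→0 ⇒ 1;  out=∅∪out(1)=∅
  fail(4) 'abaa': from fail(3)=8 chase 'a': 8 ⇒ 9;  out=∅∪out(9)={1,6}
  fail(16) 'ccab': from fail(15)=1 chase 'b': 1 ⇒ 2;  out={4}∪out(2)={4}
  fail(17) 'ccbc': from fail(12)=7 chase 'c': 7→0 ⇒ 10;  out=∅∪out(10)=∅
  fail(5) 'abaaa': from fail(4)=9 chase 'a': 9→19→1 ⇒ 19;  out=∅∪out(19)={6}
  fail(18) 'ccbca': from fail(17)=10 chase 'a': 10→0 ⇒ 1;  out={5}∪out(1)={5}
  fail(6) 'abaaab': from fail(5)=19 chase 'b': 19→1 ⇒ 2;  out={0}∪out(2)={0}

Text stream:
[0] read 'c'  n0⇒n10
[1] read 'c'  n10⇒n11
[2] read 'c'  n11⇒n11 (via fail)
[3] read 'c'  n11⇒n11 (via fail)
[4] read 'a'  n11⇒n15
[5] read 'b'  n15⇒n16  ** P4@[2:5]
[6] read 'a'  n16⇒n3 (via fail)
[7] read 'a'  n3⇒n4  ** P1@[5:7],P6@[6:7]
[8] read 'a'  n4⇒n5  ** P6@[7:8]
[9] read 'b'  n5⇒n6  ** P0@[4:9]
[10] read 'c'  n6⇒n10 (via fail)
[11] read 'b'  n10⇒n7 (via fail)
[12] read 'a'  n7⇒n8
[13] read 'b'  n8⇒n2 (via fail)
[14] read 'a'  n2⇒n3
[15] read 'a'  n3⇒n4  ** P1@[13:15],P6@[14:15]
[16] read 'a'  n4⇒n5  ** P6@[15:16]
[17] read 'b'  n5⇒n6  ** P0@[12:17]
[18] read 'c'  n6⇒n10 (via fail)
[19] read 'a'  n10⇒n1 (via fail)
[20] read 'a'  n1⇒n19  ** P6@[19:20]
[21] read 'b'  n19⇒n2 (via fail)
[22] read 'c'  n2⇒n10 (via fail)
[23] read 'b'  n10⇒n7 (via fail)
[24] read 'c'  n7⇒n10 (via fail)
[25] read 'c'  n10⇒n11
[26] read 'b'  n11⇒n12  ** P2@[24:26]
[27] read 'b'  n12⇒n7 (via fail)
[28] read 'a'  n7⇒n8
[29] read 'b'  n8⇒n2 (via fail)
[30] read 'a'  n2⇒n3
[31] read 'a'  n3⇒n4  ** P1@[29:31],P6@[30:31]
[32] read 'b'  n4⇒n2 (via fail)
[33] read 'a'  n2⇒n3
[34] read 'a'  n3⇒n4  ** P1@[32:34],P6@[33:34]
[35] read 'a'  n4⇒n5  ** P6@[34:35]
[36] read 'c'  n5⇒n13 (via fail)
[37] read 'c'  n13⇒n14  ** P3@[35:37]
[38] read 'b'  n14⇒n12 (via fail)  ** P2@[36:38]
[39] read 'c'  n12⇒n17

Matches: [[5,4],[7,1],[7,6],[8,6],[9,0],[15,1],[15,6],[16,6],[17,0],[20,6],[26,2],[31,1],[31,6],[34,1],[34,6],[35,6],[37,3],[38,2]]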